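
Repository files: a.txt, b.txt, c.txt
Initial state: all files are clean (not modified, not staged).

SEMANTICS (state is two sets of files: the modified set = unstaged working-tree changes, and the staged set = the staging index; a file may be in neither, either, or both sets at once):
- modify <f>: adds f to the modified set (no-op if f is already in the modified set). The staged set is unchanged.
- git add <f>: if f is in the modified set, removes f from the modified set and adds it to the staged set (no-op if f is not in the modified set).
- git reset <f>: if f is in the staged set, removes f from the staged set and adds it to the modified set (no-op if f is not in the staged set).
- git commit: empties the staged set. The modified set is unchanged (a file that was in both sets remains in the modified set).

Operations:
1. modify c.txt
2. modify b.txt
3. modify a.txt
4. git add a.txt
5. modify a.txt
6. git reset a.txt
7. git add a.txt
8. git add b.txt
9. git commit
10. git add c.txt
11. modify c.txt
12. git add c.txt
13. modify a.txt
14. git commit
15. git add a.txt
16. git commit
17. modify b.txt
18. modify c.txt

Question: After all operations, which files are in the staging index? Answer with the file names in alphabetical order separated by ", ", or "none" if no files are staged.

After op 1 (modify c.txt): modified={c.txt} staged={none}
After op 2 (modify b.txt): modified={b.txt, c.txt} staged={none}
After op 3 (modify a.txt): modified={a.txt, b.txt, c.txt} staged={none}
After op 4 (git add a.txt): modified={b.txt, c.txt} staged={a.txt}
After op 5 (modify a.txt): modified={a.txt, b.txt, c.txt} staged={a.txt}
After op 6 (git reset a.txt): modified={a.txt, b.txt, c.txt} staged={none}
After op 7 (git add a.txt): modified={b.txt, c.txt} staged={a.txt}
After op 8 (git add b.txt): modified={c.txt} staged={a.txt, b.txt}
After op 9 (git commit): modified={c.txt} staged={none}
After op 10 (git add c.txt): modified={none} staged={c.txt}
After op 11 (modify c.txt): modified={c.txt} staged={c.txt}
After op 12 (git add c.txt): modified={none} staged={c.txt}
After op 13 (modify a.txt): modified={a.txt} staged={c.txt}
After op 14 (git commit): modified={a.txt} staged={none}
After op 15 (git add a.txt): modified={none} staged={a.txt}
After op 16 (git commit): modified={none} staged={none}
After op 17 (modify b.txt): modified={b.txt} staged={none}
After op 18 (modify c.txt): modified={b.txt, c.txt} staged={none}

Answer: none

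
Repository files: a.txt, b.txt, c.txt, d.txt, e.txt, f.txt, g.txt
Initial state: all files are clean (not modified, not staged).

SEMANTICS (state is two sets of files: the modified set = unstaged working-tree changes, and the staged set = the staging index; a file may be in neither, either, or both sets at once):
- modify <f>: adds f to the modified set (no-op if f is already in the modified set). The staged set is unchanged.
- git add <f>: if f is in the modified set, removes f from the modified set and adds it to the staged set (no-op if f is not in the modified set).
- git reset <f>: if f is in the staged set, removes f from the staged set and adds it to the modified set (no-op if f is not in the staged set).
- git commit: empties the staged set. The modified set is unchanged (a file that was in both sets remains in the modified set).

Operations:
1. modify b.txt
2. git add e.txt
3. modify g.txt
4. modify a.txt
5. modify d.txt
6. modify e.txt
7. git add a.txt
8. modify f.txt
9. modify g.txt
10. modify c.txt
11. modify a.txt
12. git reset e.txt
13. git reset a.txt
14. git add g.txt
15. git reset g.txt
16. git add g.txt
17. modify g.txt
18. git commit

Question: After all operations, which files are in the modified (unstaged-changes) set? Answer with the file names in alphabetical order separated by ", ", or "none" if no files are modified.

After op 1 (modify b.txt): modified={b.txt} staged={none}
After op 2 (git add e.txt): modified={b.txt} staged={none}
After op 3 (modify g.txt): modified={b.txt, g.txt} staged={none}
After op 4 (modify a.txt): modified={a.txt, b.txt, g.txt} staged={none}
After op 5 (modify d.txt): modified={a.txt, b.txt, d.txt, g.txt} staged={none}
After op 6 (modify e.txt): modified={a.txt, b.txt, d.txt, e.txt, g.txt} staged={none}
After op 7 (git add a.txt): modified={b.txt, d.txt, e.txt, g.txt} staged={a.txt}
After op 8 (modify f.txt): modified={b.txt, d.txt, e.txt, f.txt, g.txt} staged={a.txt}
After op 9 (modify g.txt): modified={b.txt, d.txt, e.txt, f.txt, g.txt} staged={a.txt}
After op 10 (modify c.txt): modified={b.txt, c.txt, d.txt, e.txt, f.txt, g.txt} staged={a.txt}
After op 11 (modify a.txt): modified={a.txt, b.txt, c.txt, d.txt, e.txt, f.txt, g.txt} staged={a.txt}
After op 12 (git reset e.txt): modified={a.txt, b.txt, c.txt, d.txt, e.txt, f.txt, g.txt} staged={a.txt}
After op 13 (git reset a.txt): modified={a.txt, b.txt, c.txt, d.txt, e.txt, f.txt, g.txt} staged={none}
After op 14 (git add g.txt): modified={a.txt, b.txt, c.txt, d.txt, e.txt, f.txt} staged={g.txt}
After op 15 (git reset g.txt): modified={a.txt, b.txt, c.txt, d.txt, e.txt, f.txt, g.txt} staged={none}
After op 16 (git add g.txt): modified={a.txt, b.txt, c.txt, d.txt, e.txt, f.txt} staged={g.txt}
After op 17 (modify g.txt): modified={a.txt, b.txt, c.txt, d.txt, e.txt, f.txt, g.txt} staged={g.txt}
After op 18 (git commit): modified={a.txt, b.txt, c.txt, d.txt, e.txt, f.txt, g.txt} staged={none}

Answer: a.txt, b.txt, c.txt, d.txt, e.txt, f.txt, g.txt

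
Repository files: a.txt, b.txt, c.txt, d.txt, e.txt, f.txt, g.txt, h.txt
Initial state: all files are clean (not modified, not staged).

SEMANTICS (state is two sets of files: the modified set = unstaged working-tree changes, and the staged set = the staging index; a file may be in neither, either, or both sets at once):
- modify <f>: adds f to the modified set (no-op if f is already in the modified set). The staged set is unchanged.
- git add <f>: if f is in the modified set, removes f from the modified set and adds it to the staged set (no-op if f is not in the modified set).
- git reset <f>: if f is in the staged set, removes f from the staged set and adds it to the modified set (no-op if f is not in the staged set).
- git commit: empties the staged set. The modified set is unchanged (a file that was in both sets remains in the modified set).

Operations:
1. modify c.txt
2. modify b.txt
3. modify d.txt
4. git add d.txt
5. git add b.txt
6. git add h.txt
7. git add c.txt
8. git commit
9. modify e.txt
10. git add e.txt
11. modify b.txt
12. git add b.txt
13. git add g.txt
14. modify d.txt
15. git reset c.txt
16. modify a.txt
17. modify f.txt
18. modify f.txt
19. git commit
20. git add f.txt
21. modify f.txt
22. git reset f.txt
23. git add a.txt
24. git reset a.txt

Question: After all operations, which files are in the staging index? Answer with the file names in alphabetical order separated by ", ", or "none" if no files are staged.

Answer: none

Derivation:
After op 1 (modify c.txt): modified={c.txt} staged={none}
After op 2 (modify b.txt): modified={b.txt, c.txt} staged={none}
After op 3 (modify d.txt): modified={b.txt, c.txt, d.txt} staged={none}
After op 4 (git add d.txt): modified={b.txt, c.txt} staged={d.txt}
After op 5 (git add b.txt): modified={c.txt} staged={b.txt, d.txt}
After op 6 (git add h.txt): modified={c.txt} staged={b.txt, d.txt}
After op 7 (git add c.txt): modified={none} staged={b.txt, c.txt, d.txt}
After op 8 (git commit): modified={none} staged={none}
After op 9 (modify e.txt): modified={e.txt} staged={none}
After op 10 (git add e.txt): modified={none} staged={e.txt}
After op 11 (modify b.txt): modified={b.txt} staged={e.txt}
After op 12 (git add b.txt): modified={none} staged={b.txt, e.txt}
After op 13 (git add g.txt): modified={none} staged={b.txt, e.txt}
After op 14 (modify d.txt): modified={d.txt} staged={b.txt, e.txt}
After op 15 (git reset c.txt): modified={d.txt} staged={b.txt, e.txt}
After op 16 (modify a.txt): modified={a.txt, d.txt} staged={b.txt, e.txt}
After op 17 (modify f.txt): modified={a.txt, d.txt, f.txt} staged={b.txt, e.txt}
After op 18 (modify f.txt): modified={a.txt, d.txt, f.txt} staged={b.txt, e.txt}
After op 19 (git commit): modified={a.txt, d.txt, f.txt} staged={none}
After op 20 (git add f.txt): modified={a.txt, d.txt} staged={f.txt}
After op 21 (modify f.txt): modified={a.txt, d.txt, f.txt} staged={f.txt}
After op 22 (git reset f.txt): modified={a.txt, d.txt, f.txt} staged={none}
After op 23 (git add a.txt): modified={d.txt, f.txt} staged={a.txt}
After op 24 (git reset a.txt): modified={a.txt, d.txt, f.txt} staged={none}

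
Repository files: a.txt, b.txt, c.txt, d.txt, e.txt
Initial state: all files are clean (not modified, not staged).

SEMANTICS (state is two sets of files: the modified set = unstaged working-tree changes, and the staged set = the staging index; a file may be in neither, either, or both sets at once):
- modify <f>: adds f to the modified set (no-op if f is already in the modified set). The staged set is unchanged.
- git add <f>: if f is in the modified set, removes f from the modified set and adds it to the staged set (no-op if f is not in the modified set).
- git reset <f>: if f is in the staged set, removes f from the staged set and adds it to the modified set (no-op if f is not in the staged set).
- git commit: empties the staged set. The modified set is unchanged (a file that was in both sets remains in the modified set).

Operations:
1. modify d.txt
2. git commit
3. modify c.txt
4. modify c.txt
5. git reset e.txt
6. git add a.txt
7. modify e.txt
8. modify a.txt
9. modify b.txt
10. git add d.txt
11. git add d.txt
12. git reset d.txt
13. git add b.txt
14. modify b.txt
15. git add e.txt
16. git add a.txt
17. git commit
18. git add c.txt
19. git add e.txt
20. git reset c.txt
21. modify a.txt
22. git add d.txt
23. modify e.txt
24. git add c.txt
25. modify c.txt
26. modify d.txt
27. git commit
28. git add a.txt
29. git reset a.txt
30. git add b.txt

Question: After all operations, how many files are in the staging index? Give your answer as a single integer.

Answer: 1

Derivation:
After op 1 (modify d.txt): modified={d.txt} staged={none}
After op 2 (git commit): modified={d.txt} staged={none}
After op 3 (modify c.txt): modified={c.txt, d.txt} staged={none}
After op 4 (modify c.txt): modified={c.txt, d.txt} staged={none}
After op 5 (git reset e.txt): modified={c.txt, d.txt} staged={none}
After op 6 (git add a.txt): modified={c.txt, d.txt} staged={none}
After op 7 (modify e.txt): modified={c.txt, d.txt, e.txt} staged={none}
After op 8 (modify a.txt): modified={a.txt, c.txt, d.txt, e.txt} staged={none}
After op 9 (modify b.txt): modified={a.txt, b.txt, c.txt, d.txt, e.txt} staged={none}
After op 10 (git add d.txt): modified={a.txt, b.txt, c.txt, e.txt} staged={d.txt}
After op 11 (git add d.txt): modified={a.txt, b.txt, c.txt, e.txt} staged={d.txt}
After op 12 (git reset d.txt): modified={a.txt, b.txt, c.txt, d.txt, e.txt} staged={none}
After op 13 (git add b.txt): modified={a.txt, c.txt, d.txt, e.txt} staged={b.txt}
After op 14 (modify b.txt): modified={a.txt, b.txt, c.txt, d.txt, e.txt} staged={b.txt}
After op 15 (git add e.txt): modified={a.txt, b.txt, c.txt, d.txt} staged={b.txt, e.txt}
After op 16 (git add a.txt): modified={b.txt, c.txt, d.txt} staged={a.txt, b.txt, e.txt}
After op 17 (git commit): modified={b.txt, c.txt, d.txt} staged={none}
After op 18 (git add c.txt): modified={b.txt, d.txt} staged={c.txt}
After op 19 (git add e.txt): modified={b.txt, d.txt} staged={c.txt}
After op 20 (git reset c.txt): modified={b.txt, c.txt, d.txt} staged={none}
After op 21 (modify a.txt): modified={a.txt, b.txt, c.txt, d.txt} staged={none}
After op 22 (git add d.txt): modified={a.txt, b.txt, c.txt} staged={d.txt}
After op 23 (modify e.txt): modified={a.txt, b.txt, c.txt, e.txt} staged={d.txt}
After op 24 (git add c.txt): modified={a.txt, b.txt, e.txt} staged={c.txt, d.txt}
After op 25 (modify c.txt): modified={a.txt, b.txt, c.txt, e.txt} staged={c.txt, d.txt}
After op 26 (modify d.txt): modified={a.txt, b.txt, c.txt, d.txt, e.txt} staged={c.txt, d.txt}
After op 27 (git commit): modified={a.txt, b.txt, c.txt, d.txt, e.txt} staged={none}
After op 28 (git add a.txt): modified={b.txt, c.txt, d.txt, e.txt} staged={a.txt}
After op 29 (git reset a.txt): modified={a.txt, b.txt, c.txt, d.txt, e.txt} staged={none}
After op 30 (git add b.txt): modified={a.txt, c.txt, d.txt, e.txt} staged={b.txt}
Final staged set: {b.txt} -> count=1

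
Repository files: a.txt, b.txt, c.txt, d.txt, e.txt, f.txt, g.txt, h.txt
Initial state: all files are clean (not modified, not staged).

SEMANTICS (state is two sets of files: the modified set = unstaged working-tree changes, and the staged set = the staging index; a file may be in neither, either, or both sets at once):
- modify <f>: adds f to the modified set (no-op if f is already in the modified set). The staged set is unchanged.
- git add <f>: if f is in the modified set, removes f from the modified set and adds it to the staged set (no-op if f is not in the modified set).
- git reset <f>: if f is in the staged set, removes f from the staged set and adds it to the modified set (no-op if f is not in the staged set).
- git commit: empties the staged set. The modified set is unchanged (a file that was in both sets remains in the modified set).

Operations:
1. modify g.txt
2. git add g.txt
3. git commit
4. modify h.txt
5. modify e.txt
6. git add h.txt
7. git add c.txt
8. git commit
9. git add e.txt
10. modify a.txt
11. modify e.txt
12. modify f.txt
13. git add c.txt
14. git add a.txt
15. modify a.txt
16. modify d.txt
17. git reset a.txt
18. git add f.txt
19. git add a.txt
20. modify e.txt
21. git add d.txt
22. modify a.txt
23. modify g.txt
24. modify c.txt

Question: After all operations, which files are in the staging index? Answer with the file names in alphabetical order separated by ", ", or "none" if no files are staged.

Answer: a.txt, d.txt, e.txt, f.txt

Derivation:
After op 1 (modify g.txt): modified={g.txt} staged={none}
After op 2 (git add g.txt): modified={none} staged={g.txt}
After op 3 (git commit): modified={none} staged={none}
After op 4 (modify h.txt): modified={h.txt} staged={none}
After op 5 (modify e.txt): modified={e.txt, h.txt} staged={none}
After op 6 (git add h.txt): modified={e.txt} staged={h.txt}
After op 7 (git add c.txt): modified={e.txt} staged={h.txt}
After op 8 (git commit): modified={e.txt} staged={none}
After op 9 (git add e.txt): modified={none} staged={e.txt}
After op 10 (modify a.txt): modified={a.txt} staged={e.txt}
After op 11 (modify e.txt): modified={a.txt, e.txt} staged={e.txt}
After op 12 (modify f.txt): modified={a.txt, e.txt, f.txt} staged={e.txt}
After op 13 (git add c.txt): modified={a.txt, e.txt, f.txt} staged={e.txt}
After op 14 (git add a.txt): modified={e.txt, f.txt} staged={a.txt, e.txt}
After op 15 (modify a.txt): modified={a.txt, e.txt, f.txt} staged={a.txt, e.txt}
After op 16 (modify d.txt): modified={a.txt, d.txt, e.txt, f.txt} staged={a.txt, e.txt}
After op 17 (git reset a.txt): modified={a.txt, d.txt, e.txt, f.txt} staged={e.txt}
After op 18 (git add f.txt): modified={a.txt, d.txt, e.txt} staged={e.txt, f.txt}
After op 19 (git add a.txt): modified={d.txt, e.txt} staged={a.txt, e.txt, f.txt}
After op 20 (modify e.txt): modified={d.txt, e.txt} staged={a.txt, e.txt, f.txt}
After op 21 (git add d.txt): modified={e.txt} staged={a.txt, d.txt, e.txt, f.txt}
After op 22 (modify a.txt): modified={a.txt, e.txt} staged={a.txt, d.txt, e.txt, f.txt}
After op 23 (modify g.txt): modified={a.txt, e.txt, g.txt} staged={a.txt, d.txt, e.txt, f.txt}
After op 24 (modify c.txt): modified={a.txt, c.txt, e.txt, g.txt} staged={a.txt, d.txt, e.txt, f.txt}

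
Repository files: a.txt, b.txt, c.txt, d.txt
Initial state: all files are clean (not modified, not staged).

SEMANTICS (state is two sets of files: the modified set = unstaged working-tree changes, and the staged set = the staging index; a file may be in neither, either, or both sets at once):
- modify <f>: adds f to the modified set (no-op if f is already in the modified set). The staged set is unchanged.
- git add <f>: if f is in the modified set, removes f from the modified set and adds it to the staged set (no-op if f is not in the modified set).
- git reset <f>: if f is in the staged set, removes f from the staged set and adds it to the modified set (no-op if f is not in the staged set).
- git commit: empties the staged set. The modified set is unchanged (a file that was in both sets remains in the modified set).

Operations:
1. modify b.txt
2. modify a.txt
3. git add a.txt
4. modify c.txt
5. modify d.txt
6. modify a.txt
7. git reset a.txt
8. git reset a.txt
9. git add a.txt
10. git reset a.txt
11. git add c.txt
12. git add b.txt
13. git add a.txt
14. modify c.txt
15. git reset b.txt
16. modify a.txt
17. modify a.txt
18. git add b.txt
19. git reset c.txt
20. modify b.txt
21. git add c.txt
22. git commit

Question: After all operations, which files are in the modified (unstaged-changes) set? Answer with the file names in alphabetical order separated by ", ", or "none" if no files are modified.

After op 1 (modify b.txt): modified={b.txt} staged={none}
After op 2 (modify a.txt): modified={a.txt, b.txt} staged={none}
After op 3 (git add a.txt): modified={b.txt} staged={a.txt}
After op 4 (modify c.txt): modified={b.txt, c.txt} staged={a.txt}
After op 5 (modify d.txt): modified={b.txt, c.txt, d.txt} staged={a.txt}
After op 6 (modify a.txt): modified={a.txt, b.txt, c.txt, d.txt} staged={a.txt}
After op 7 (git reset a.txt): modified={a.txt, b.txt, c.txt, d.txt} staged={none}
After op 8 (git reset a.txt): modified={a.txt, b.txt, c.txt, d.txt} staged={none}
After op 9 (git add a.txt): modified={b.txt, c.txt, d.txt} staged={a.txt}
After op 10 (git reset a.txt): modified={a.txt, b.txt, c.txt, d.txt} staged={none}
After op 11 (git add c.txt): modified={a.txt, b.txt, d.txt} staged={c.txt}
After op 12 (git add b.txt): modified={a.txt, d.txt} staged={b.txt, c.txt}
After op 13 (git add a.txt): modified={d.txt} staged={a.txt, b.txt, c.txt}
After op 14 (modify c.txt): modified={c.txt, d.txt} staged={a.txt, b.txt, c.txt}
After op 15 (git reset b.txt): modified={b.txt, c.txt, d.txt} staged={a.txt, c.txt}
After op 16 (modify a.txt): modified={a.txt, b.txt, c.txt, d.txt} staged={a.txt, c.txt}
After op 17 (modify a.txt): modified={a.txt, b.txt, c.txt, d.txt} staged={a.txt, c.txt}
After op 18 (git add b.txt): modified={a.txt, c.txt, d.txt} staged={a.txt, b.txt, c.txt}
After op 19 (git reset c.txt): modified={a.txt, c.txt, d.txt} staged={a.txt, b.txt}
After op 20 (modify b.txt): modified={a.txt, b.txt, c.txt, d.txt} staged={a.txt, b.txt}
After op 21 (git add c.txt): modified={a.txt, b.txt, d.txt} staged={a.txt, b.txt, c.txt}
After op 22 (git commit): modified={a.txt, b.txt, d.txt} staged={none}

Answer: a.txt, b.txt, d.txt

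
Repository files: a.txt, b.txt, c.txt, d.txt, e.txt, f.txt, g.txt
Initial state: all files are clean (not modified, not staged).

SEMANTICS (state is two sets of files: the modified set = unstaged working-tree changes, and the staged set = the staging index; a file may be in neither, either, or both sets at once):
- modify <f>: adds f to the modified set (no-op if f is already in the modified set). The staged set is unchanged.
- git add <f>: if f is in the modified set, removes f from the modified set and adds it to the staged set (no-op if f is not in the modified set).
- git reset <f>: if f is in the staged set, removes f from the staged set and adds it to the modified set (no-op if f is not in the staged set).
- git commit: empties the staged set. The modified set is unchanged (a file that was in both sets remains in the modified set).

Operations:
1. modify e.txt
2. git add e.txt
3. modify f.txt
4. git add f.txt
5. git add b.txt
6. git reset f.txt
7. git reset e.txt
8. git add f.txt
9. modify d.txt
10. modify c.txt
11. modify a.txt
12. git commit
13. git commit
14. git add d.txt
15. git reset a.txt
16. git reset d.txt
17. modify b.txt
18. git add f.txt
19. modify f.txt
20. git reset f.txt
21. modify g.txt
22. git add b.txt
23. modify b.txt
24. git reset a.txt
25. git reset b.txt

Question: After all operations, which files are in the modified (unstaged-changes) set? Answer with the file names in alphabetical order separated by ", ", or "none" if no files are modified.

Answer: a.txt, b.txt, c.txt, d.txt, e.txt, f.txt, g.txt

Derivation:
After op 1 (modify e.txt): modified={e.txt} staged={none}
After op 2 (git add e.txt): modified={none} staged={e.txt}
After op 3 (modify f.txt): modified={f.txt} staged={e.txt}
After op 4 (git add f.txt): modified={none} staged={e.txt, f.txt}
After op 5 (git add b.txt): modified={none} staged={e.txt, f.txt}
After op 6 (git reset f.txt): modified={f.txt} staged={e.txt}
After op 7 (git reset e.txt): modified={e.txt, f.txt} staged={none}
After op 8 (git add f.txt): modified={e.txt} staged={f.txt}
After op 9 (modify d.txt): modified={d.txt, e.txt} staged={f.txt}
After op 10 (modify c.txt): modified={c.txt, d.txt, e.txt} staged={f.txt}
After op 11 (modify a.txt): modified={a.txt, c.txt, d.txt, e.txt} staged={f.txt}
After op 12 (git commit): modified={a.txt, c.txt, d.txt, e.txt} staged={none}
After op 13 (git commit): modified={a.txt, c.txt, d.txt, e.txt} staged={none}
After op 14 (git add d.txt): modified={a.txt, c.txt, e.txt} staged={d.txt}
After op 15 (git reset a.txt): modified={a.txt, c.txt, e.txt} staged={d.txt}
After op 16 (git reset d.txt): modified={a.txt, c.txt, d.txt, e.txt} staged={none}
After op 17 (modify b.txt): modified={a.txt, b.txt, c.txt, d.txt, e.txt} staged={none}
After op 18 (git add f.txt): modified={a.txt, b.txt, c.txt, d.txt, e.txt} staged={none}
After op 19 (modify f.txt): modified={a.txt, b.txt, c.txt, d.txt, e.txt, f.txt} staged={none}
After op 20 (git reset f.txt): modified={a.txt, b.txt, c.txt, d.txt, e.txt, f.txt} staged={none}
After op 21 (modify g.txt): modified={a.txt, b.txt, c.txt, d.txt, e.txt, f.txt, g.txt} staged={none}
After op 22 (git add b.txt): modified={a.txt, c.txt, d.txt, e.txt, f.txt, g.txt} staged={b.txt}
After op 23 (modify b.txt): modified={a.txt, b.txt, c.txt, d.txt, e.txt, f.txt, g.txt} staged={b.txt}
After op 24 (git reset a.txt): modified={a.txt, b.txt, c.txt, d.txt, e.txt, f.txt, g.txt} staged={b.txt}
After op 25 (git reset b.txt): modified={a.txt, b.txt, c.txt, d.txt, e.txt, f.txt, g.txt} staged={none}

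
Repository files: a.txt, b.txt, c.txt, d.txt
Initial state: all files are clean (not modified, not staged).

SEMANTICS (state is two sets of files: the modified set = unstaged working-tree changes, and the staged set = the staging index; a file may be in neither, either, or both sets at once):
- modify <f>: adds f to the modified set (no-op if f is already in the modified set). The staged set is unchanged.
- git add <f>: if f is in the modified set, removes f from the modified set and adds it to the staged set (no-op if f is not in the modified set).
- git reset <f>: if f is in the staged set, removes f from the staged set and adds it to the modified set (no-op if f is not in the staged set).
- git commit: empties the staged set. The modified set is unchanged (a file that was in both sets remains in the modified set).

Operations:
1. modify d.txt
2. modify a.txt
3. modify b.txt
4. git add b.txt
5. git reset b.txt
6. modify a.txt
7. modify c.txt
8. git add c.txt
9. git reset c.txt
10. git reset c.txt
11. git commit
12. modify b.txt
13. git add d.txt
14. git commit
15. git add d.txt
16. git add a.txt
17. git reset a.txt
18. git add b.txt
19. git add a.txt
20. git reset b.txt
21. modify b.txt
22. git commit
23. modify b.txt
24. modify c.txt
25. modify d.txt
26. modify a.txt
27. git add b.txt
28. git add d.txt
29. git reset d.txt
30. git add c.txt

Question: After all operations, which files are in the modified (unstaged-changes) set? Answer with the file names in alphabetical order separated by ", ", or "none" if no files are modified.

After op 1 (modify d.txt): modified={d.txt} staged={none}
After op 2 (modify a.txt): modified={a.txt, d.txt} staged={none}
After op 3 (modify b.txt): modified={a.txt, b.txt, d.txt} staged={none}
After op 4 (git add b.txt): modified={a.txt, d.txt} staged={b.txt}
After op 5 (git reset b.txt): modified={a.txt, b.txt, d.txt} staged={none}
After op 6 (modify a.txt): modified={a.txt, b.txt, d.txt} staged={none}
After op 7 (modify c.txt): modified={a.txt, b.txt, c.txt, d.txt} staged={none}
After op 8 (git add c.txt): modified={a.txt, b.txt, d.txt} staged={c.txt}
After op 9 (git reset c.txt): modified={a.txt, b.txt, c.txt, d.txt} staged={none}
After op 10 (git reset c.txt): modified={a.txt, b.txt, c.txt, d.txt} staged={none}
After op 11 (git commit): modified={a.txt, b.txt, c.txt, d.txt} staged={none}
After op 12 (modify b.txt): modified={a.txt, b.txt, c.txt, d.txt} staged={none}
After op 13 (git add d.txt): modified={a.txt, b.txt, c.txt} staged={d.txt}
After op 14 (git commit): modified={a.txt, b.txt, c.txt} staged={none}
After op 15 (git add d.txt): modified={a.txt, b.txt, c.txt} staged={none}
After op 16 (git add a.txt): modified={b.txt, c.txt} staged={a.txt}
After op 17 (git reset a.txt): modified={a.txt, b.txt, c.txt} staged={none}
After op 18 (git add b.txt): modified={a.txt, c.txt} staged={b.txt}
After op 19 (git add a.txt): modified={c.txt} staged={a.txt, b.txt}
After op 20 (git reset b.txt): modified={b.txt, c.txt} staged={a.txt}
After op 21 (modify b.txt): modified={b.txt, c.txt} staged={a.txt}
After op 22 (git commit): modified={b.txt, c.txt} staged={none}
After op 23 (modify b.txt): modified={b.txt, c.txt} staged={none}
After op 24 (modify c.txt): modified={b.txt, c.txt} staged={none}
After op 25 (modify d.txt): modified={b.txt, c.txt, d.txt} staged={none}
After op 26 (modify a.txt): modified={a.txt, b.txt, c.txt, d.txt} staged={none}
After op 27 (git add b.txt): modified={a.txt, c.txt, d.txt} staged={b.txt}
After op 28 (git add d.txt): modified={a.txt, c.txt} staged={b.txt, d.txt}
After op 29 (git reset d.txt): modified={a.txt, c.txt, d.txt} staged={b.txt}
After op 30 (git add c.txt): modified={a.txt, d.txt} staged={b.txt, c.txt}

Answer: a.txt, d.txt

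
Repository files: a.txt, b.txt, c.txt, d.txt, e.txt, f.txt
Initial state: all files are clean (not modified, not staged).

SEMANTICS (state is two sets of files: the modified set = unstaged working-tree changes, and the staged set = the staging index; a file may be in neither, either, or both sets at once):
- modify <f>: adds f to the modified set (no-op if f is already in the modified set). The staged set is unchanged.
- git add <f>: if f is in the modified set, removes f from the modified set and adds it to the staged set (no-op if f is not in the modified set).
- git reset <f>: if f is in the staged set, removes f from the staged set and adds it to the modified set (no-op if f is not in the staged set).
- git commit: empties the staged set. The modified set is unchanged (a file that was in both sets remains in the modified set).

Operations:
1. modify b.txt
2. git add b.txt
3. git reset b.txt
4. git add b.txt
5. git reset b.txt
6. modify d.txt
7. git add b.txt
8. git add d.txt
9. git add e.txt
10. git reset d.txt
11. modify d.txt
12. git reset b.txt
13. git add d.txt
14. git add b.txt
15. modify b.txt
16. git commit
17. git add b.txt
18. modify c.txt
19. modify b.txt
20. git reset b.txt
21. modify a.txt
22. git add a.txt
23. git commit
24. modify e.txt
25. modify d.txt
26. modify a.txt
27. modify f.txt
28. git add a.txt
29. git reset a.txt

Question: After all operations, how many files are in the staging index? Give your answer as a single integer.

Answer: 0

Derivation:
After op 1 (modify b.txt): modified={b.txt} staged={none}
After op 2 (git add b.txt): modified={none} staged={b.txt}
After op 3 (git reset b.txt): modified={b.txt} staged={none}
After op 4 (git add b.txt): modified={none} staged={b.txt}
After op 5 (git reset b.txt): modified={b.txt} staged={none}
After op 6 (modify d.txt): modified={b.txt, d.txt} staged={none}
After op 7 (git add b.txt): modified={d.txt} staged={b.txt}
After op 8 (git add d.txt): modified={none} staged={b.txt, d.txt}
After op 9 (git add e.txt): modified={none} staged={b.txt, d.txt}
After op 10 (git reset d.txt): modified={d.txt} staged={b.txt}
After op 11 (modify d.txt): modified={d.txt} staged={b.txt}
After op 12 (git reset b.txt): modified={b.txt, d.txt} staged={none}
After op 13 (git add d.txt): modified={b.txt} staged={d.txt}
After op 14 (git add b.txt): modified={none} staged={b.txt, d.txt}
After op 15 (modify b.txt): modified={b.txt} staged={b.txt, d.txt}
After op 16 (git commit): modified={b.txt} staged={none}
After op 17 (git add b.txt): modified={none} staged={b.txt}
After op 18 (modify c.txt): modified={c.txt} staged={b.txt}
After op 19 (modify b.txt): modified={b.txt, c.txt} staged={b.txt}
After op 20 (git reset b.txt): modified={b.txt, c.txt} staged={none}
After op 21 (modify a.txt): modified={a.txt, b.txt, c.txt} staged={none}
After op 22 (git add a.txt): modified={b.txt, c.txt} staged={a.txt}
After op 23 (git commit): modified={b.txt, c.txt} staged={none}
After op 24 (modify e.txt): modified={b.txt, c.txt, e.txt} staged={none}
After op 25 (modify d.txt): modified={b.txt, c.txt, d.txt, e.txt} staged={none}
After op 26 (modify a.txt): modified={a.txt, b.txt, c.txt, d.txt, e.txt} staged={none}
After op 27 (modify f.txt): modified={a.txt, b.txt, c.txt, d.txt, e.txt, f.txt} staged={none}
After op 28 (git add a.txt): modified={b.txt, c.txt, d.txt, e.txt, f.txt} staged={a.txt}
After op 29 (git reset a.txt): modified={a.txt, b.txt, c.txt, d.txt, e.txt, f.txt} staged={none}
Final staged set: {none} -> count=0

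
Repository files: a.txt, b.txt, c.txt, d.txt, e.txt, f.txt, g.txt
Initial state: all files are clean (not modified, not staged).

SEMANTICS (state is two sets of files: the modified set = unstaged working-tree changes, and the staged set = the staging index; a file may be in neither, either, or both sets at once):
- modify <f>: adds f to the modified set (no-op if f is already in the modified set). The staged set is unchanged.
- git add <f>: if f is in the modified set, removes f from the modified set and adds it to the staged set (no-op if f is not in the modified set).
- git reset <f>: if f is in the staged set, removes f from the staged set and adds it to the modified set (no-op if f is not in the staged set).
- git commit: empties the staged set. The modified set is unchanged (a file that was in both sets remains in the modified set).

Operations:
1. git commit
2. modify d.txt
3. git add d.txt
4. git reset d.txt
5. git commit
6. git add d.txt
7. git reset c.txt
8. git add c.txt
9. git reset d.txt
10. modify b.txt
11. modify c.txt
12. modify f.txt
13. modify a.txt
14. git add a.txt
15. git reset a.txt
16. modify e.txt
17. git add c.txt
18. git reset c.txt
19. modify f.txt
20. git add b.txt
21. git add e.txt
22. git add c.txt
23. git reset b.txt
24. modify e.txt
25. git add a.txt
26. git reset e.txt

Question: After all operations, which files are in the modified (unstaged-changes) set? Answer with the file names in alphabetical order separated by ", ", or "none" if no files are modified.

Answer: b.txt, d.txt, e.txt, f.txt

Derivation:
After op 1 (git commit): modified={none} staged={none}
After op 2 (modify d.txt): modified={d.txt} staged={none}
After op 3 (git add d.txt): modified={none} staged={d.txt}
After op 4 (git reset d.txt): modified={d.txt} staged={none}
After op 5 (git commit): modified={d.txt} staged={none}
After op 6 (git add d.txt): modified={none} staged={d.txt}
After op 7 (git reset c.txt): modified={none} staged={d.txt}
After op 8 (git add c.txt): modified={none} staged={d.txt}
After op 9 (git reset d.txt): modified={d.txt} staged={none}
After op 10 (modify b.txt): modified={b.txt, d.txt} staged={none}
After op 11 (modify c.txt): modified={b.txt, c.txt, d.txt} staged={none}
After op 12 (modify f.txt): modified={b.txt, c.txt, d.txt, f.txt} staged={none}
After op 13 (modify a.txt): modified={a.txt, b.txt, c.txt, d.txt, f.txt} staged={none}
After op 14 (git add a.txt): modified={b.txt, c.txt, d.txt, f.txt} staged={a.txt}
After op 15 (git reset a.txt): modified={a.txt, b.txt, c.txt, d.txt, f.txt} staged={none}
After op 16 (modify e.txt): modified={a.txt, b.txt, c.txt, d.txt, e.txt, f.txt} staged={none}
After op 17 (git add c.txt): modified={a.txt, b.txt, d.txt, e.txt, f.txt} staged={c.txt}
After op 18 (git reset c.txt): modified={a.txt, b.txt, c.txt, d.txt, e.txt, f.txt} staged={none}
After op 19 (modify f.txt): modified={a.txt, b.txt, c.txt, d.txt, e.txt, f.txt} staged={none}
After op 20 (git add b.txt): modified={a.txt, c.txt, d.txt, e.txt, f.txt} staged={b.txt}
After op 21 (git add e.txt): modified={a.txt, c.txt, d.txt, f.txt} staged={b.txt, e.txt}
After op 22 (git add c.txt): modified={a.txt, d.txt, f.txt} staged={b.txt, c.txt, e.txt}
After op 23 (git reset b.txt): modified={a.txt, b.txt, d.txt, f.txt} staged={c.txt, e.txt}
After op 24 (modify e.txt): modified={a.txt, b.txt, d.txt, e.txt, f.txt} staged={c.txt, e.txt}
After op 25 (git add a.txt): modified={b.txt, d.txt, e.txt, f.txt} staged={a.txt, c.txt, e.txt}
After op 26 (git reset e.txt): modified={b.txt, d.txt, e.txt, f.txt} staged={a.txt, c.txt}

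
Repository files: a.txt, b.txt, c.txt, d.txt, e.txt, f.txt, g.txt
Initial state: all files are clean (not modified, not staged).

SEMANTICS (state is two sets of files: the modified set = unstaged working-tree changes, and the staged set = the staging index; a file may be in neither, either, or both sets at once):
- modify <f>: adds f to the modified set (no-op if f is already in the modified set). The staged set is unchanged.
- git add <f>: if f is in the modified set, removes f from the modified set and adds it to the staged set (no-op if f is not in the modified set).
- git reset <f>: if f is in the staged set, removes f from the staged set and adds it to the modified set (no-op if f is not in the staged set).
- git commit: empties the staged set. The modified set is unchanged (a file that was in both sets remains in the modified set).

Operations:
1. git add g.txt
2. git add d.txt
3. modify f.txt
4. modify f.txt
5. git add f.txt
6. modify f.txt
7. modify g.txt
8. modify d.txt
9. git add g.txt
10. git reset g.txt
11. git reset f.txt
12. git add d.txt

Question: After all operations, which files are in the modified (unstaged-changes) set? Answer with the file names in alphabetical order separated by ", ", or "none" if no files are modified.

Answer: f.txt, g.txt

Derivation:
After op 1 (git add g.txt): modified={none} staged={none}
After op 2 (git add d.txt): modified={none} staged={none}
After op 3 (modify f.txt): modified={f.txt} staged={none}
After op 4 (modify f.txt): modified={f.txt} staged={none}
After op 5 (git add f.txt): modified={none} staged={f.txt}
After op 6 (modify f.txt): modified={f.txt} staged={f.txt}
After op 7 (modify g.txt): modified={f.txt, g.txt} staged={f.txt}
After op 8 (modify d.txt): modified={d.txt, f.txt, g.txt} staged={f.txt}
After op 9 (git add g.txt): modified={d.txt, f.txt} staged={f.txt, g.txt}
After op 10 (git reset g.txt): modified={d.txt, f.txt, g.txt} staged={f.txt}
After op 11 (git reset f.txt): modified={d.txt, f.txt, g.txt} staged={none}
After op 12 (git add d.txt): modified={f.txt, g.txt} staged={d.txt}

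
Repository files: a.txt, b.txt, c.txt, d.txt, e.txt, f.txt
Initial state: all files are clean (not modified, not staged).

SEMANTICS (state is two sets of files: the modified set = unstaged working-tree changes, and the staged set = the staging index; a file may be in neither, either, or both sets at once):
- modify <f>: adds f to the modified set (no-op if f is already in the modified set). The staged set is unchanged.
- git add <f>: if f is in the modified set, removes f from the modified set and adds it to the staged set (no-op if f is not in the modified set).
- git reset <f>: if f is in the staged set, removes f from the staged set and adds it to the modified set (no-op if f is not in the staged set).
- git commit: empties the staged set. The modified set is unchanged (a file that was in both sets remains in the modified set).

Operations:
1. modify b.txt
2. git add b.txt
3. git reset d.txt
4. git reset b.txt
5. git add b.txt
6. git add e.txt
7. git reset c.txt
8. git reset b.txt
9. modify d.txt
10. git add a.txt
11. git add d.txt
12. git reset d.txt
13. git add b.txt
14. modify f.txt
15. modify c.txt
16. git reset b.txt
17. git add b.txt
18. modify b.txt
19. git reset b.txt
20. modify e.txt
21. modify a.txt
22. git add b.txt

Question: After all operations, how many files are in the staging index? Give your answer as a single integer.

Answer: 1

Derivation:
After op 1 (modify b.txt): modified={b.txt} staged={none}
After op 2 (git add b.txt): modified={none} staged={b.txt}
After op 3 (git reset d.txt): modified={none} staged={b.txt}
After op 4 (git reset b.txt): modified={b.txt} staged={none}
After op 5 (git add b.txt): modified={none} staged={b.txt}
After op 6 (git add e.txt): modified={none} staged={b.txt}
After op 7 (git reset c.txt): modified={none} staged={b.txt}
After op 8 (git reset b.txt): modified={b.txt} staged={none}
After op 9 (modify d.txt): modified={b.txt, d.txt} staged={none}
After op 10 (git add a.txt): modified={b.txt, d.txt} staged={none}
After op 11 (git add d.txt): modified={b.txt} staged={d.txt}
After op 12 (git reset d.txt): modified={b.txt, d.txt} staged={none}
After op 13 (git add b.txt): modified={d.txt} staged={b.txt}
After op 14 (modify f.txt): modified={d.txt, f.txt} staged={b.txt}
After op 15 (modify c.txt): modified={c.txt, d.txt, f.txt} staged={b.txt}
After op 16 (git reset b.txt): modified={b.txt, c.txt, d.txt, f.txt} staged={none}
After op 17 (git add b.txt): modified={c.txt, d.txt, f.txt} staged={b.txt}
After op 18 (modify b.txt): modified={b.txt, c.txt, d.txt, f.txt} staged={b.txt}
After op 19 (git reset b.txt): modified={b.txt, c.txt, d.txt, f.txt} staged={none}
After op 20 (modify e.txt): modified={b.txt, c.txt, d.txt, e.txt, f.txt} staged={none}
After op 21 (modify a.txt): modified={a.txt, b.txt, c.txt, d.txt, e.txt, f.txt} staged={none}
After op 22 (git add b.txt): modified={a.txt, c.txt, d.txt, e.txt, f.txt} staged={b.txt}
Final staged set: {b.txt} -> count=1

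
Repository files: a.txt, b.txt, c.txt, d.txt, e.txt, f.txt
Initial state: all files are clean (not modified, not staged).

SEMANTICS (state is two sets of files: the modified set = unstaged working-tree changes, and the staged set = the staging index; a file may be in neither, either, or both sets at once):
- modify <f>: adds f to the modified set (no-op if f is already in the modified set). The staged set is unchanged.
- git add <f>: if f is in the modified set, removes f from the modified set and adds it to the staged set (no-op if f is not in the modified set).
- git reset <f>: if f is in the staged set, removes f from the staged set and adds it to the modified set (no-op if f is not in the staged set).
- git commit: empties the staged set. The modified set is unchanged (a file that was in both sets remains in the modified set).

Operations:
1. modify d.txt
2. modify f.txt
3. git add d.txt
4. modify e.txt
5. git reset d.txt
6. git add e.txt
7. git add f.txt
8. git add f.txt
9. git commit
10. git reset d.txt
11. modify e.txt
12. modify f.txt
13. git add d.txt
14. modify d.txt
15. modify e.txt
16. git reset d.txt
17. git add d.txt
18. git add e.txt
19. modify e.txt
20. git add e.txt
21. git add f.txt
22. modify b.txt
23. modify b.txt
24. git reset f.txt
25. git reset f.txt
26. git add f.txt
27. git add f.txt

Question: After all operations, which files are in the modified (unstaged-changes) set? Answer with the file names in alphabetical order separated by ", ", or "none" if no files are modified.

Answer: b.txt

Derivation:
After op 1 (modify d.txt): modified={d.txt} staged={none}
After op 2 (modify f.txt): modified={d.txt, f.txt} staged={none}
After op 3 (git add d.txt): modified={f.txt} staged={d.txt}
After op 4 (modify e.txt): modified={e.txt, f.txt} staged={d.txt}
After op 5 (git reset d.txt): modified={d.txt, e.txt, f.txt} staged={none}
After op 6 (git add e.txt): modified={d.txt, f.txt} staged={e.txt}
After op 7 (git add f.txt): modified={d.txt} staged={e.txt, f.txt}
After op 8 (git add f.txt): modified={d.txt} staged={e.txt, f.txt}
After op 9 (git commit): modified={d.txt} staged={none}
After op 10 (git reset d.txt): modified={d.txt} staged={none}
After op 11 (modify e.txt): modified={d.txt, e.txt} staged={none}
After op 12 (modify f.txt): modified={d.txt, e.txt, f.txt} staged={none}
After op 13 (git add d.txt): modified={e.txt, f.txt} staged={d.txt}
After op 14 (modify d.txt): modified={d.txt, e.txt, f.txt} staged={d.txt}
After op 15 (modify e.txt): modified={d.txt, e.txt, f.txt} staged={d.txt}
After op 16 (git reset d.txt): modified={d.txt, e.txt, f.txt} staged={none}
After op 17 (git add d.txt): modified={e.txt, f.txt} staged={d.txt}
After op 18 (git add e.txt): modified={f.txt} staged={d.txt, e.txt}
After op 19 (modify e.txt): modified={e.txt, f.txt} staged={d.txt, e.txt}
After op 20 (git add e.txt): modified={f.txt} staged={d.txt, e.txt}
After op 21 (git add f.txt): modified={none} staged={d.txt, e.txt, f.txt}
After op 22 (modify b.txt): modified={b.txt} staged={d.txt, e.txt, f.txt}
After op 23 (modify b.txt): modified={b.txt} staged={d.txt, e.txt, f.txt}
After op 24 (git reset f.txt): modified={b.txt, f.txt} staged={d.txt, e.txt}
After op 25 (git reset f.txt): modified={b.txt, f.txt} staged={d.txt, e.txt}
After op 26 (git add f.txt): modified={b.txt} staged={d.txt, e.txt, f.txt}
After op 27 (git add f.txt): modified={b.txt} staged={d.txt, e.txt, f.txt}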